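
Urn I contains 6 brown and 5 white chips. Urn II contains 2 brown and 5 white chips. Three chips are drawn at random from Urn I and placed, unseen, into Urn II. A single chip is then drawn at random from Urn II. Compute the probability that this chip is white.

Condition on how many of the transferred chips are white (from Urn I: 5 white of 11; then Urn II has 10 total).
  0 white: C(5,0)C(6,3)/C(11,3) = 4/33; then P = 5/10
  1 white: C(5,1)C(6,2)/C(11,3) = 5/11; then P = 6/10
  2 white: C(5,2)C(6,1)/C(11,3) = 4/11; then P = 7/10
  3 white: C(5,3)C(6,0)/C(11,3) = 2/33; then P = 8/10
P(white from Urn II) = 7/11 ≈ 0.6364.

7/11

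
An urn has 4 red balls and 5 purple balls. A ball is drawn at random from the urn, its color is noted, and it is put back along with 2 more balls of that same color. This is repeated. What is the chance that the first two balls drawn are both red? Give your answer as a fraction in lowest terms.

8/33

After a red draw the urn holds 6 red out of 11.
P = (4/9)·(6/11) = 8/33 ≈ 0.2424.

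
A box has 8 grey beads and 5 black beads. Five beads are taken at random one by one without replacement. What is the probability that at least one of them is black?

1231/1287

Use the complement: P(at least one black) = 1 − P(no black).
P(none) = C(8,5)/C(13,5) = 56/1287.
So P = 1 − 56/1287 = 1231/1287 ≈ 0.9565.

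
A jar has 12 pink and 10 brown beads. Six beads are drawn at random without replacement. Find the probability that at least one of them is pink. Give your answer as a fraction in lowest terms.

3543/3553

Use the complement: P(at least one pink) = 1 − P(no pink).
P(none) = C(10,6)/C(22,6) = 210/74613.
So P = 1 − 210/74613 = 3543/3553 ≈ 0.9972.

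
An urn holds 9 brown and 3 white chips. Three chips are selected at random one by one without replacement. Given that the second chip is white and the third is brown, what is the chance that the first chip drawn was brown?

4/5

P(first=brown and the second chip is white and the third is brown) = (9/12)·(3/11)·(8/10) = 9/55.
P(E) = Σ over first color = 9/55 + 9/220 = 9/44.
By Bayes, P(first=brown | E) = 9/55 / 9/44 = 4/5 ≈ 0.8000.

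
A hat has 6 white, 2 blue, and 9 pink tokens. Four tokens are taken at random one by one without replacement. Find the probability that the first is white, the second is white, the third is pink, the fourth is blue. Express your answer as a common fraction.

Multiply the conditional probability of each draw in order, without replacement, so each draw removes one from its color and from the total.
P = (6/17) · (5/16) · (9/15) · (2/14) = 9/952 ≈ 0.0095.

9/952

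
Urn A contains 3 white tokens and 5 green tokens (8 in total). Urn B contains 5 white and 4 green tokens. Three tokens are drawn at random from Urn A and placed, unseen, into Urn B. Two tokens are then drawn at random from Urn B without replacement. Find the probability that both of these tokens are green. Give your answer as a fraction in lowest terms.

Condition on how many of the transferred tokens are green (from Urn A: 5 green of 8; then Urn B has 12 total).
  0 green: C(5,0)C(3,3)/C(8,3) = 1/56; then P = C(4,2)/C(12,2) = 1/11
  1 green: C(5,1)C(3,2)/C(8,3) = 15/56; then P = C(5,2)/C(12,2) = 5/33
  2 green: C(5,2)C(3,1)/C(8,3) = 15/28; then P = C(6,2)/C(12,2) = 5/22
  3 green: C(5,3)C(3,0)/C(8,3) = 5/28; then P = C(7,2)/C(12,2) = 7/22
P(both green) = 17/77 ≈ 0.2208.

17/77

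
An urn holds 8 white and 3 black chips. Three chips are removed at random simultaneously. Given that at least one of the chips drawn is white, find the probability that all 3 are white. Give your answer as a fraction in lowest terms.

14/41

P(all 3 white) = C(8,3)/C(11,3) = 56/165; P(at least one white) = 1 − C(3,3)/C(11,3) = 164/165.
Since 'all 3 white' ⊆ 'at least one white', P(all 3 | at least one) = 56/165 / 164/165 = 14/41 ≈ 0.3415.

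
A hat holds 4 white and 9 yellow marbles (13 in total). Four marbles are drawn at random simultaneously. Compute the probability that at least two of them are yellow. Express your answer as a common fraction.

678/715

Sum the hypergeometric tail for j = 2,…,4 yellow marbles.
Favorable = C(9,2)·C(4,2) + C(9,3)·C(4,1) + C(9,4)·C(4,0) = 678; total = C(13,4) = 715.
P = 678/715 = 678/715 ≈ 0.9483.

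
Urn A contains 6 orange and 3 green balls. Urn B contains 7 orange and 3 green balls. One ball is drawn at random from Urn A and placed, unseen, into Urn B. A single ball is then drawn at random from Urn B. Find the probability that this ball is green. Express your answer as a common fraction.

10/33

Condition on how many of the transferred balls are green (from Urn A: 3 green of 9; then Urn B has 11 total).
  0 green: C(3,0)C(6,1)/C(9,1) = 2/3; then P = 3/11
  1 green: C(3,1)C(6,0)/C(9,1) = 1/3; then P = 4/11
P(green from Urn B) = 10/33 ≈ 0.3030.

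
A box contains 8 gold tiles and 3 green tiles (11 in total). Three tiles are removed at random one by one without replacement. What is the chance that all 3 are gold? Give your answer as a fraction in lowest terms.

56/165

Unordered draws without replacement: count favorable combinations over C(11,3).
Favorable = C(8,3) · C(3,0) = 56; total = C(11,3) = 165.
P = 56/165 = 56/165 ≈ 0.3394.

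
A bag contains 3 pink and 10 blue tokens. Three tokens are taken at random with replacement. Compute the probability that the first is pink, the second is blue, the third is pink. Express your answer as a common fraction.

Multiply the conditional probability of each draw in order, with replacement (the composition resets each draw).
P = (3/13) · (10/13) · (3/13) = 90/2197 ≈ 0.0410.

90/2197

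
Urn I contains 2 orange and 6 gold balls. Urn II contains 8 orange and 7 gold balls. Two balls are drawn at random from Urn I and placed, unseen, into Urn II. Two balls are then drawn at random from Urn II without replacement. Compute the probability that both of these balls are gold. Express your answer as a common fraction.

Condition on how many of the transferred balls are gold (from Urn I: 6 gold of 8; then Urn II has 17 total).
  0 gold: C(6,0)C(2,2)/C(8,2) = 1/28; then P = C(7,2)/C(17,2) = 21/136
  1 gold: C(6,1)C(2,1)/C(8,2) = 3/7; then P = C(8,2)/C(17,2) = 7/34
  2 gold: C(6,2)C(2,0)/C(8,2) = 15/28; then P = C(9,2)/C(17,2) = 9/34
P(both gold) = 897/3808 ≈ 0.2356.

897/3808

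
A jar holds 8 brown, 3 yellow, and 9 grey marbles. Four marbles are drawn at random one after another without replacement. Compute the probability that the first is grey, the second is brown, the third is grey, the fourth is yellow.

Multiply the conditional probability of each draw in order, without replacement, so each draw removes one from its color and from the total.
P = (9/20) · (8/19) · (8/18) · (3/17) = 24/1615 ≈ 0.0149.

24/1615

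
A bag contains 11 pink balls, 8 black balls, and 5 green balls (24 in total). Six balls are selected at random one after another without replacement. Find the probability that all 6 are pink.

3/874

Unordered draws without replacement: count favorable combinations over C(24,6).
Favorable = C(11,6) · C(8,0) · C(5,0) = 462; total = C(24,6) = 134596.
P = 462/134596 = 3/874 ≈ 0.0034.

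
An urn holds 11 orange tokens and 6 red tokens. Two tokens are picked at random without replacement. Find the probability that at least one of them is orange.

Use the complement: P(at least one orange) = 1 − P(no orange).
P(none) = C(6,2)/C(17,2) = 15/136.
So P = 1 − 15/136 = 121/136 ≈ 0.8897.

121/136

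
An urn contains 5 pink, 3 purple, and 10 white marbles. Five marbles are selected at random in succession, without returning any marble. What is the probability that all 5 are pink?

1/8568

Unordered draws without replacement: count favorable combinations over C(18,5).
Favorable = C(5,5) · C(3,0) · C(10,0) = 1; total = C(18,5) = 8568.
P = 1/8568 = 1/8568 ≈ 0.0001.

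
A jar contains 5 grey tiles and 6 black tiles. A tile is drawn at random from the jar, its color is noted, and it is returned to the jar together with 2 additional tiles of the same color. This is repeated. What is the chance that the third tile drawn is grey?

5/11

Sum over the four possibilities for the first two draws (grey/not-grey each), tracking how the grey count and total change by +2 per draw.
P(third is grey) = 5/11 ≈ 0.4545. (In a Pólya urn every draw has the same marginal probability 5/11.)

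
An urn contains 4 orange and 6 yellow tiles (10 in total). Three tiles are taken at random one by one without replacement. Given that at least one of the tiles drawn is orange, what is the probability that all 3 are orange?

P(all 3 orange) = C(4,3)/C(10,3) = 1/30; P(at least one orange) = 1 − C(6,3)/C(10,3) = 5/6.
Since 'all 3 orange' ⊆ 'at least one orange', P(all 3 | at least one) = 1/30 / 5/6 = 1/25 ≈ 0.0400.

1/25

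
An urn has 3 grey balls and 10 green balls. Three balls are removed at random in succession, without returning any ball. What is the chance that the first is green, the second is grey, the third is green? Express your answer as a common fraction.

45/286

Multiply the conditional probability of each draw in order, without replacement, so each draw removes one from its color and from the total.
P = (10/13) · (3/12) · (9/11) = 45/286 ≈ 0.1573.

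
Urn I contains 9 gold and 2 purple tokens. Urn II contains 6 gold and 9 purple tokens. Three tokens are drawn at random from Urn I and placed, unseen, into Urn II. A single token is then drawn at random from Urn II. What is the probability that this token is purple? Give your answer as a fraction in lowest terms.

Condition on how many of the transferred tokens are purple (from Urn I: 2 purple of 11; then Urn II has 18 total).
  0 purple: C(2,0)C(9,3)/C(11,3) = 28/55; then P = 9/18
  1 purple: C(2,1)C(9,2)/C(11,3) = 24/55; then P = 10/18
  2 purple: C(2,2)C(9,1)/C(11,3) = 3/55; then P = 11/18
P(purple from Urn II) = 35/66 ≈ 0.5303.

35/66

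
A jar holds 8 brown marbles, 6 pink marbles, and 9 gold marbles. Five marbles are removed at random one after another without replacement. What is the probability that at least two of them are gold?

Sum the hypergeometric tail for j = 2,…,5 gold marbles.
Favorable = C(9,2)·C(14,3) + C(9,3)·C(14,2) + C(9,4)·C(14,1) + C(9,5)·C(14,0) = 22638; total = C(23,5) = 33649.
P = 22638/33649 = 294/437 ≈ 0.6728.

294/437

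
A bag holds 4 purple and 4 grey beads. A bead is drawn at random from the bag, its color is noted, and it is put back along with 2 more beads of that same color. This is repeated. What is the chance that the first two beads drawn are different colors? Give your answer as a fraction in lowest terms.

Either grey then purple, or purple then grey; after the first draw the total is 10.
P = (4/8)·(4/10) + (4/8)·(4/10) = 2/5 ≈ 0.4000.

2/5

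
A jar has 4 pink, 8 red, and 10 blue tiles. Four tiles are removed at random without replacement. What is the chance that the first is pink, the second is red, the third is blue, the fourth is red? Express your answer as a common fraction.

8/627

Multiply the conditional probability of each draw in order, without replacement, so each draw removes one from its color and from the total.
P = (4/22) · (8/21) · (10/20) · (7/19) = 8/627 ≈ 0.0128.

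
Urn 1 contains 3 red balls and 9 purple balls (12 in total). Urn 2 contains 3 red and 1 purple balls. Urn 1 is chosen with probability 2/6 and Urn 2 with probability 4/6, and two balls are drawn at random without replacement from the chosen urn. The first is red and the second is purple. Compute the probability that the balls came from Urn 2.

22/31

P(E | Urn 1) = 9/44; P(E | Urn 2) = 1/4.
P(E) = 1/3·9/44 + 2/3·1/4 = 31/132.
By Bayes' rule, P(Urn 2 | E) = 1/6 / 31/132 = 22/31 ≈ 0.7097.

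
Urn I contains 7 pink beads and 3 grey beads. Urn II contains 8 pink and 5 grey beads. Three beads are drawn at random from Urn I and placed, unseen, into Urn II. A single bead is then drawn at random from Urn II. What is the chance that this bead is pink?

Condition on how many of the transferred beads are pink (from Urn I: 7 pink of 10; then Urn II has 16 total).
  0 pink: C(7,0)C(3,3)/C(10,3) = 1/120; then P = 8/16
  1 pink: C(7,1)C(3,2)/C(10,3) = 7/40; then P = 9/16
  2 pink: C(7,2)C(3,1)/C(10,3) = 21/40; then P = 10/16
  3 pink: C(7,3)C(3,0)/C(10,3) = 7/24; then P = 11/16
P(pink from Urn II) = 101/160 ≈ 0.6312.

101/160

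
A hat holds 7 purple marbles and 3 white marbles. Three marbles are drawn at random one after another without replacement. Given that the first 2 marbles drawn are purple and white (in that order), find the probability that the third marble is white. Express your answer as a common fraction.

1/4

After removing 1 purple, 1 white, the hat has 2 white out of 8 remaining.
P(third is white | given) = 2/8 = 1/4 ≈ 0.2500.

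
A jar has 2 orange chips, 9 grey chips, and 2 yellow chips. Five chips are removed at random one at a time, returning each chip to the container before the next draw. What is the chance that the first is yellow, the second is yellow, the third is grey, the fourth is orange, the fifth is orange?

144/371293

Multiply the conditional probability of each draw in order, with replacement (the composition resets each draw).
P = (2/13) · (2/13) · (9/13) · (2/13) · (2/13) = 144/371293 ≈ 0.0004.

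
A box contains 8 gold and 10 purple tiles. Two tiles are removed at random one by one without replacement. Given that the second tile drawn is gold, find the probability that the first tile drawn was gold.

P(first=gold and the second tile drawn is gold) = (8/18)·(7/17) = 28/153.
P(the second tile drawn is gold) = Σ over first color = 28/153 + 40/153 = 4/9.
By Bayes, P(first=gold | the second tile drawn is gold) = 28/153 / 4/9 = 7/17 ≈ 0.4118.

7/17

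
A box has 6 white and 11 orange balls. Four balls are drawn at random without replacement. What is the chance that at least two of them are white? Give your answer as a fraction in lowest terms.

53/119

Sum the hypergeometric tail for j = 2,…,4 white balls.
Favorable = C(6,2)·C(11,2) + C(6,3)·C(11,1) + C(6,4)·C(11,0) = 1060; total = C(17,4) = 2380.
P = 1060/2380 = 53/119 ≈ 0.4454.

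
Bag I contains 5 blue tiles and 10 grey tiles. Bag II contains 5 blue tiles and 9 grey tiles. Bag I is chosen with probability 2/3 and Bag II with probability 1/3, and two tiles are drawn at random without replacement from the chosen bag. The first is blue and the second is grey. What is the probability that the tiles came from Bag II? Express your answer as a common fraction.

27/79

P(E | Bag I) = 5/21; P(E | Bag II) = 45/182.
P(E) = 2/3·5/21 + 1/3·45/182 = 395/1638.
By Bayes' rule, P(Bag II | E) = 15/182 / 395/1638 = 27/79 ≈ 0.3418.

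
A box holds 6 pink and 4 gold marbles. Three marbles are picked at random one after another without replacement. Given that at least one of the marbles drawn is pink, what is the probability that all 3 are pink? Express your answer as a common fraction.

P(all 3 pink) = C(6,3)/C(10,3) = 1/6; P(at least one pink) = 1 − C(4,3)/C(10,3) = 29/30.
Since 'all 3 pink' ⊆ 'at least one pink', P(all 3 | at least one) = 1/6 / 29/30 = 5/29 ≈ 0.1724.

5/29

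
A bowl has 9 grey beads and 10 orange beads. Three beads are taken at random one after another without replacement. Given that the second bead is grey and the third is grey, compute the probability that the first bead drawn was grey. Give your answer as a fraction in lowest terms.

7/17

P(first=grey and the second bead is grey and the third is grey) = (9/19)·(8/18)·(7/17) = 28/323.
P(E) = Σ over first color = 28/323 + 40/323 = 4/19.
By Bayes, P(first=grey | E) = 28/323 / 4/19 = 7/17 ≈ 0.4118.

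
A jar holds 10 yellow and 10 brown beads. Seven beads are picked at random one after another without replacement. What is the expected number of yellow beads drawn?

7/2

By linearity of expectation, E[X] = Σ P(draw i is yellow); by symmetry each draw (even without replacement) has P(yellow) = 10/20.
E[X] = 7 · 10/20 = 7/2 ≈ 3.5000.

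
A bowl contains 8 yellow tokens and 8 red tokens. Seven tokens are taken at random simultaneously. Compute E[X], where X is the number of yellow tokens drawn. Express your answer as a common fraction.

7/2

By linearity of expectation, E[X] = Σ P(draw i is yellow); by symmetry each draw (even without replacement) has P(yellow) = 8/16.
E[X] = 7 · 8/16 = 7/2 ≈ 3.5000.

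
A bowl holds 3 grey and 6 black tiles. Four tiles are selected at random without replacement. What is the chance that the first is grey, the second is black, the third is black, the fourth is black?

Multiply the conditional probability of each draw in order, without replacement, so each draw removes one from its color and from the total.
P = (3/9) · (6/8) · (5/7) · (4/6) = 5/42 ≈ 0.1190.

5/42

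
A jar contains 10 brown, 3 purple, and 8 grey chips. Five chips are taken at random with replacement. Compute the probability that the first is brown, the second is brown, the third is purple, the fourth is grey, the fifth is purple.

800/453789

Multiply the conditional probability of each draw in order, with replacement (the composition resets each draw).
P = (10/21) · (10/21) · (3/21) · (8/21) · (3/21) = 800/453789 ≈ 0.0018.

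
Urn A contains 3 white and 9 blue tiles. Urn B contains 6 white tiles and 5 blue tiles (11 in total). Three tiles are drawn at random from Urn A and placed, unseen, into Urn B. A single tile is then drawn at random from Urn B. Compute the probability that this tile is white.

27/56

Condition on how many of the transferred tiles are white (from Urn A: 3 white of 12; then Urn B has 14 total).
  0 white: C(3,0)C(9,3)/C(12,3) = 21/55; then P = 6/14
  1 white: C(3,1)C(9,2)/C(12,3) = 27/55; then P = 7/14
  2 white: C(3,2)C(9,1)/C(12,3) = 27/220; then P = 8/14
  3 white: C(3,3)C(9,0)/C(12,3) = 1/220; then P = 9/14
P(white from Urn B) = 27/56 ≈ 0.4821.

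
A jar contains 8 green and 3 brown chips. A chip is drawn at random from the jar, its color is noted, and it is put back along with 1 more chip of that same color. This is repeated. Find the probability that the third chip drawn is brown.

Sum over the four possibilities for the first two draws (brown/not-brown each), tracking how the brown count and total change by +1 per draw.
P(third is brown) = 3/11 ≈ 0.2727. (In a Pólya urn every draw has the same marginal probability 3/11.)

3/11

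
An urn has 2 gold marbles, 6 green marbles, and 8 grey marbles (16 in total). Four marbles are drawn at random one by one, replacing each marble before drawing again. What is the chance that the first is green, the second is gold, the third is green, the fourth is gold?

Multiply the conditional probability of each draw in order, with replacement (the composition resets each draw).
P = (6/16) · (2/16) · (6/16) · (2/16) = 9/4096 ≈ 0.0022.

9/4096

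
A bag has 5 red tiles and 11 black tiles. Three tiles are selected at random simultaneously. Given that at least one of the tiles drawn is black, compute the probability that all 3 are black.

3/10

P(all 3 black) = C(11,3)/C(16,3) = 33/112; P(at least one black) = 1 − C(5,3)/C(16,3) = 55/56.
Since 'all 3 black' ⊆ 'at least one black', P(all 3 | at least one) = 33/112 / 55/56 = 3/10 ≈ 0.3000.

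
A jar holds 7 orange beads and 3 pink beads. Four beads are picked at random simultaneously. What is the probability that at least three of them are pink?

1/30

Sum the hypergeometric tail for j = 3,…,3 pink beads.
Favorable = C(3,3)·C(7,1) = 7; total = C(10,4) = 210.
P = 7/210 = 1/30 ≈ 0.0333.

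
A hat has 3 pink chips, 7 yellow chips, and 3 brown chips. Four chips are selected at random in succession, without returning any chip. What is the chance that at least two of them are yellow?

112/143

Sum the hypergeometric tail for j = 2,…,4 yellow chips.
Favorable = C(7,2)·C(6,2) + C(7,3)·C(6,1) + C(7,4)·C(6,0) = 560; total = C(13,4) = 715.
P = 560/715 = 112/143 ≈ 0.7832.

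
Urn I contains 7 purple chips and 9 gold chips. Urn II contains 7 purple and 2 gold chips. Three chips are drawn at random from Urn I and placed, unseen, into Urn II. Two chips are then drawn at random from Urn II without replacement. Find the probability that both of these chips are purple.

Condition on how many of the transferred chips are purple (from Urn I: 7 purple of 16; then Urn II has 12 total).
  0 purple: C(7,0)C(9,3)/C(16,3) = 3/20; then P = C(7,2)/C(12,2) = 7/22
  1 purple: C(7,1)C(9,2)/C(16,3) = 9/20; then P = C(8,2)/C(12,2) = 14/33
  2 purple: C(7,2)C(9,1)/C(16,3) = 27/80; then P = C(9,2)/C(12,2) = 6/11
  3 purple: C(7,3)C(9,0)/C(16,3) = 1/16; then P = C(10,2)/C(12,2) = 15/22
P(both purple) = 819/1760 ≈ 0.4653.

819/1760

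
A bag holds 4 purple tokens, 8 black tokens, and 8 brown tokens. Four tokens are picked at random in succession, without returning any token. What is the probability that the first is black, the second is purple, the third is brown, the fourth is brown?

Multiply the conditional probability of each draw in order, without replacement, so each draw removes one from its color and from the total.
P = (8/20) · (4/19) · (8/18) · (7/17) = 224/14535 ≈ 0.0154.

224/14535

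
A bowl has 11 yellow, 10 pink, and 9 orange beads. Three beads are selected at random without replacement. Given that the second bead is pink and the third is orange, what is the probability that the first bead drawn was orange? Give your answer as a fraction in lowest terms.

P(first=orange and the second bead is pink and the third is orange) = (9/30)·(10/29)·(8/28) = 6/203.
P(E) = Σ over first color = 33/812 + 27/812 + 6/203 = 3/29.
By Bayes, P(first=orange | E) = 6/203 / 3/29 = 2/7 ≈ 0.2857.

2/7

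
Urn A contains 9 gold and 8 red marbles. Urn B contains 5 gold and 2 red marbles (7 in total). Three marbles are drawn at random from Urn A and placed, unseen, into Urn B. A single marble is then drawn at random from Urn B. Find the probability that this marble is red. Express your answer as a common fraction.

29/85

Condition on how many of the transferred marbles are red (from Urn A: 8 red of 17; then Urn B has 10 total).
  0 red: C(8,0)C(9,3)/C(17,3) = 21/170; then P = 2/10
  1 red: C(8,1)C(9,2)/C(17,3) = 36/85; then P = 3/10
  2 red: C(8,2)C(9,1)/C(17,3) = 63/170; then P = 4/10
  3 red: C(8,3)C(9,0)/C(17,3) = 7/85; then P = 5/10
P(red from Urn B) = 29/85 ≈ 0.3412.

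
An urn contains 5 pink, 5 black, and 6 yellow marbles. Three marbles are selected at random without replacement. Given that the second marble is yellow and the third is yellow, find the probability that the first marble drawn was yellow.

P(first=yellow and the second marble is yellow and the third is yellow) = (6/16)·(5/15)·(4/14) = 1/28.
P(E) = Σ over first color = 5/112 + 5/112 + 1/28 = 1/8.
By Bayes, P(first=yellow | E) = 1/28 / 1/8 = 2/7 ≈ 0.2857.

2/7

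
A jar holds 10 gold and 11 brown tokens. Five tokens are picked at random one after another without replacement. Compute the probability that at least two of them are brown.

847/969

Sum the hypergeometric tail for j = 2,…,5 brown tokens.
Favorable = C(11,2)·C(10,3) + C(11,3)·C(10,2) + C(11,4)·C(10,1) + C(11,5)·C(10,0) = 17787; total = C(21,5) = 20349.
P = 17787/20349 = 847/969 ≈ 0.8741.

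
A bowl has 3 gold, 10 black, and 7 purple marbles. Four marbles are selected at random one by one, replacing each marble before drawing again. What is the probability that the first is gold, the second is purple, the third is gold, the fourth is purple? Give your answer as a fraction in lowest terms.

Multiply the conditional probability of each draw in order, with replacement (the composition resets each draw).
P = (3/20) · (7/20) · (3/20) · (7/20) = 441/160000 ≈ 0.0028.

441/160000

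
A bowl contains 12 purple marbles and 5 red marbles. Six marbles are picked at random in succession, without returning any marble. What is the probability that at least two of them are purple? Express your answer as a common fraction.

3091/3094

Sum the hypergeometric tail for j = 2,…,6 purple marbles.
Favorable = C(12,2)·C(5,4) + C(12,3)·C(5,3) + C(12,4)·C(5,2) + C(12,5)·C(5,1) + C(12,6)·C(5,0) = 12364; total = C(17,6) = 12376.
P = 12364/12376 = 3091/3094 ≈ 0.9990.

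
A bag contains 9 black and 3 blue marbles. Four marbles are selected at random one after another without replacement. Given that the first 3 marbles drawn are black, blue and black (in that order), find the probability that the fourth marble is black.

After removing 2 black, 1 blue, the bag has 7 black out of 9 remaining.
P(fourth is black | given) = 7/9 ≈ 0.7778.

7/9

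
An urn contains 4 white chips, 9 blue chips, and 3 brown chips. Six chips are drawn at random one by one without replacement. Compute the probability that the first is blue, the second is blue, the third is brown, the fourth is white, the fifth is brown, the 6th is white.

Multiply the conditional probability of each draw in order, without replacement, so each draw removes one from its color and from the total.
P = (9/16) · (8/15) · (3/14) · (4/13) · (2/12) · (3/11) = 9/10010 ≈ 0.0009.

9/10010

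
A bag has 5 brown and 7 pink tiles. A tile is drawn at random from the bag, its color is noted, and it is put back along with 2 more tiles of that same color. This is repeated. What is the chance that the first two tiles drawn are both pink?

After a pink draw the bag holds 9 pink out of 14.
P = (7/12)·(9/14) = 3/8 ≈ 0.3750.

3/8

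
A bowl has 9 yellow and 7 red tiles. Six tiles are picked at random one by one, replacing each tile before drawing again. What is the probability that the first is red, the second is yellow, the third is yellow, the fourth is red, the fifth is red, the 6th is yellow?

250047/16777216

Multiply the conditional probability of each draw in order, with replacement (the composition resets each draw).
P = (7/16) · (9/16) · (9/16) · (7/16) · (7/16) · (9/16) = 250047/16777216 ≈ 0.0149.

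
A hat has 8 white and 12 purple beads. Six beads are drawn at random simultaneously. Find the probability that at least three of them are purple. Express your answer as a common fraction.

Sum the hypergeometric tail for j = 3,…,6 purple beads.
Favorable = C(12,3)·C(8,3) + C(12,4)·C(8,2) + C(12,5)·C(8,1) + C(12,6)·C(8,0) = 33440; total = C(20,6) = 38760.
P = 33440/38760 = 44/51 ≈ 0.8627.

44/51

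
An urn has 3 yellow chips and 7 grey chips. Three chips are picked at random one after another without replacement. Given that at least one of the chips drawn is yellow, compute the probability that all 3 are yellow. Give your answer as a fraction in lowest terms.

P(all 3 yellow) = C(3,3)/C(10,3) = 1/120; P(at least one yellow) = 1 − C(7,3)/C(10,3) = 17/24.
Since 'all 3 yellow' ⊆ 'at least one yellow', P(all 3 | at least one) = 1/120 / 17/24 = 1/85 ≈ 0.0118.

1/85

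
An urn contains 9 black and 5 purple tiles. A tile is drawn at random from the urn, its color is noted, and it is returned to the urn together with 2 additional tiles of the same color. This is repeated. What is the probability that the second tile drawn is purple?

Condition on the first draw. If first is purple (prob 5/14), second-purple has prob (7)/(16); if not (prob 9/14), it has prob 5/(16).
P = (5/14)·(7/16) + (9/14)·(5/16) = 5/14 ≈ 0.3571.

5/14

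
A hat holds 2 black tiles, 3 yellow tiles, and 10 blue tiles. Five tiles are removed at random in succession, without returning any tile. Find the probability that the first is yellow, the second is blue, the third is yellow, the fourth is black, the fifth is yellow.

1/3003

Multiply the conditional probability of each draw in order, without replacement, so each draw removes one from its color and from the total.
P = (3/15) · (10/14) · (2/13) · (2/12) · (1/11) = 1/3003 ≈ 0.0003.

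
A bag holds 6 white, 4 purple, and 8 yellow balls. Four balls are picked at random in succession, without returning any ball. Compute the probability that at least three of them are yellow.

7/34

Sum the hypergeometric tail for j = 3,…,4 yellow balls.
Favorable = C(8,3)·C(10,1) + C(8,4)·C(10,0) = 630; total = C(18,4) = 3060.
P = 630/3060 = 7/34 ≈ 0.2059.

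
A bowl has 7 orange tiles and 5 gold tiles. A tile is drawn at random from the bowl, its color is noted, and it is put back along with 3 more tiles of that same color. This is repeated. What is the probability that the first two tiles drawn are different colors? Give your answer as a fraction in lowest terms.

Either gold then orange, or orange then gold; after the first draw the total is 15.
P = (5/12)·(7/15) + (7/12)·(5/15) = 7/18 ≈ 0.3889.

7/18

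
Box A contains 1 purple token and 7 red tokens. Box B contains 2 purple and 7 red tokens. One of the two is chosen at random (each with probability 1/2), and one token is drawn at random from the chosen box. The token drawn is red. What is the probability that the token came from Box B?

8/17

P(red | Box A) = 7/8; P(red | Box B) = 7/9.
P(red) = 1/2·7/8 + 1/2·7/9 = 119/144.
By Bayes' rule, P(Box B | red) = 7/18 / 119/144 = 8/17 ≈ 0.4706.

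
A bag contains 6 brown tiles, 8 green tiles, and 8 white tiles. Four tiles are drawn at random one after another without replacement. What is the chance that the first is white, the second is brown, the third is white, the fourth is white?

12/1045

Multiply the conditional probability of each draw in order, without replacement, so each draw removes one from its color and from the total.
P = (8/22) · (6/21) · (7/20) · (6/19) = 12/1045 ≈ 0.0115.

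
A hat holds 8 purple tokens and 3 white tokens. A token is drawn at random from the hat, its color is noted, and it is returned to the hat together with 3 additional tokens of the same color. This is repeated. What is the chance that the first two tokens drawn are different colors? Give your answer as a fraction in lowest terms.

Either white then purple, or purple then white; after the first draw the total is 14.
P = (3/11)·(8/14) + (8/11)·(3/14) = 24/77 ≈ 0.3117.

24/77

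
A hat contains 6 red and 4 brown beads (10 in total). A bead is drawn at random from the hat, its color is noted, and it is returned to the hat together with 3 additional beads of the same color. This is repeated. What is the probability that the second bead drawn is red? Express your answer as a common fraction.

Condition on the first draw. If first is red (prob 6/10), second-red has prob (9)/(13); if not (prob 4/10), it has prob 6/(13).
P = (6/10)·(9/13) + (4/10)·(6/13) = 3/5 ≈ 0.6000.

3/5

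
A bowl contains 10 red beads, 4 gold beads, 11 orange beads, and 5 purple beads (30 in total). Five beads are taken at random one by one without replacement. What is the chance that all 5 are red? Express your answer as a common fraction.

Unordered draws without replacement: count favorable combinations over C(30,5).
Favorable = C(10,5) · C(4,0) · C(11,0) · C(5,0) = 252; total = C(30,5) = 142506.
P = 252/142506 = 2/1131 ≈ 0.0018.

2/1131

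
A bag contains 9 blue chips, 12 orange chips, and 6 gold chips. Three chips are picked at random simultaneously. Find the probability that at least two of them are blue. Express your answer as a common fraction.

Sum the hypergeometric tail for j = 2,…,3 blue chips.
Favorable = C(9,2)·C(18,1) + C(9,3)·C(18,0) = 732; total = C(27,3) = 2925.
P = 732/2925 = 244/975 ≈ 0.2503.

244/975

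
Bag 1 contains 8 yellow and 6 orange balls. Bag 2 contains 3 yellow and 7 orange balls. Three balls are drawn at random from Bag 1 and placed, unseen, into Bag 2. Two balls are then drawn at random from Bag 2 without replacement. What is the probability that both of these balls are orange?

925/2366

Condition on how many of the transferred balls are orange (from Bag 1: 6 orange of 14; then Bag 2 has 13 total).
  0 orange: C(6,0)C(8,3)/C(14,3) = 2/13; then P = C(7,2)/C(13,2) = 7/26
  1 orange: C(6,1)C(8,2)/C(14,3) = 6/13; then P = C(8,2)/C(13,2) = 14/39
  2 orange: C(6,2)C(8,1)/C(14,3) = 30/91; then P = C(9,2)/C(13,2) = 6/13
  3 orange: C(6,3)C(8,0)/C(14,3) = 5/91; then P = C(10,2)/C(13,2) = 15/26
P(both orange) = 925/2366 ≈ 0.3910.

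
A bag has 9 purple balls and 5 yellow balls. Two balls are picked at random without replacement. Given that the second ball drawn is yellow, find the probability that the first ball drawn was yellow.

4/13

P(first=yellow and the second ball drawn is yellow) = (5/14)·(4/13) = 10/91.
P(the second ball drawn is yellow) = Σ over first color = 45/182 + 10/91 = 5/14.
By Bayes, P(first=yellow | the second ball drawn is yellow) = 10/91 / 5/14 = 4/13 ≈ 0.3077.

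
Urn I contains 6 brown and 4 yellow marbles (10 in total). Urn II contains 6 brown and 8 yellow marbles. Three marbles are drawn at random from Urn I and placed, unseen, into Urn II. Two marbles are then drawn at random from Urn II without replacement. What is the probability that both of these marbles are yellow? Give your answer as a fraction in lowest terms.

19/68

Condition on how many of the transferred marbles are yellow (from Urn I: 4 yellow of 10; then Urn II has 17 total).
  0 yellow: C(4,0)C(6,3)/C(10,3) = 1/6; then P = C(8,2)/C(17,2) = 7/34
  1 yellow: C(4,1)C(6,2)/C(10,3) = 1/2; then P = C(9,2)/C(17,2) = 9/34
  2 yellow: C(4,2)C(6,1)/C(10,3) = 3/10; then P = C(10,2)/C(17,2) = 45/136
  3 yellow: C(4,3)C(6,0)/C(10,3) = 1/30; then P = C(11,2)/C(17,2) = 55/136
P(both yellow) = 19/68 ≈ 0.2794.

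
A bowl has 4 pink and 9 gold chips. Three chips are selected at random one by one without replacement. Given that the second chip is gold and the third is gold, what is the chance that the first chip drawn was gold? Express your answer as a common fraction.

7/11

P(first=gold and the second chip is gold and the third is gold) = (9/13)·(8/12)·(7/11) = 42/143.
P(E) = Σ over first color = 24/143 + 42/143 = 6/13.
By Bayes, P(first=gold | E) = 42/143 / 6/13 = 7/11 ≈ 0.6364.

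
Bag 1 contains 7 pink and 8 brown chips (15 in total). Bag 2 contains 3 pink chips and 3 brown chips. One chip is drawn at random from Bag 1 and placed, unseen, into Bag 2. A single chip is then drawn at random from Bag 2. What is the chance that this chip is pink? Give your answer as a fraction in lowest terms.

Condition on how many of the transferred chips are pink (from Bag 1: 7 pink of 15; then Bag 2 has 7 total).
  0 pink: C(7,0)C(8,1)/C(15,1) = 8/15; then P = 3/7
  1 pink: C(7,1)C(8,0)/C(15,1) = 7/15; then P = 4/7
P(pink from Bag 2) = 52/105 ≈ 0.4952.

52/105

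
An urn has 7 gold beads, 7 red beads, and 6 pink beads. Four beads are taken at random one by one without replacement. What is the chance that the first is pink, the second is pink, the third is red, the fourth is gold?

49/3876

Multiply the conditional probability of each draw in order, without replacement, so each draw removes one from its color and from the total.
P = (6/20) · (5/19) · (7/18) · (7/17) = 49/3876 ≈ 0.0126.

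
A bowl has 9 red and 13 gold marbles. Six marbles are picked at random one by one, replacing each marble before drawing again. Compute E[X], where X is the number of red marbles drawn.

By linearity of expectation, E[X] = Σ P(draw i is red); each independent draw has P(red) = 9/22.
E[X] = 6 · 9/22 = 27/11 ≈ 2.4545.

27/11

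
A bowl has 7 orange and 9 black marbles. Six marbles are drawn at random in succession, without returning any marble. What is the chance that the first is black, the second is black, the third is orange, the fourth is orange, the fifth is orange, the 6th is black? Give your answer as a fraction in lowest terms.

Multiply the conditional probability of each draw in order, without replacement, so each draw removes one from its color and from the total.
P = (9/16) · (8/15) · (7/14) · (6/13) · (5/12) · (7/11) = 21/1144 ≈ 0.0184.

21/1144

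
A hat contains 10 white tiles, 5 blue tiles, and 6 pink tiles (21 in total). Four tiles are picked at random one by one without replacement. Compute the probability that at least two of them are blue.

Sum the hypergeometric tail for j = 2,…,4 blue tiles.
Favorable = C(5,2)·C(16,2) + C(5,3)·C(16,1) + C(5,4)·C(16,0) = 1365; total = C(21,4) = 5985.
P = 1365/5985 = 13/57 ≈ 0.2281.

13/57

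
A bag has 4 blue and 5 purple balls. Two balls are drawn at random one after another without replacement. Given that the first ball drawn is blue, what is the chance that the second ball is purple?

5/8

After removing 1 blue, the bag has 5 purple out of 8 remaining.
P(second is purple | given) = 5/8 ≈ 0.6250.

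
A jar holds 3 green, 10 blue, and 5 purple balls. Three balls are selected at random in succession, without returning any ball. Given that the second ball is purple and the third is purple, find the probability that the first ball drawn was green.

P(first=green and the second ball is purple and the third is purple) = (3/18)·(5/17)·(4/16) = 5/408.
P(E) = Σ over first color = 5/408 + 25/612 + 5/408 = 10/153.
By Bayes, P(first=green | E) = 5/408 / 10/153 = 3/16 ≈ 0.1875.

3/16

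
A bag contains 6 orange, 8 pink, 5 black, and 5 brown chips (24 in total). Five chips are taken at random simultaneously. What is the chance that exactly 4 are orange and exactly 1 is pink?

5/1771

Unordered draws without replacement: count favorable combinations over C(24,5).
Favorable = C(6,4) · C(8,1) · C(5,0) · C(5,0) = 120; total = C(24,5) = 42504.
P = 120/42504 = 5/1771 ≈ 0.0028.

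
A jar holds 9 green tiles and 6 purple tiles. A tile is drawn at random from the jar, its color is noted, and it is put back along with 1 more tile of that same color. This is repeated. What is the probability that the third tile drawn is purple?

Sum over the four possibilities for the first two draws (purple/not-purple each), tracking how the purple count and total change by +1 per draw.
P(third is purple) = 2/5 ≈ 0.4000. (In a Pólya urn every draw has the same marginal probability 6/15.)

2/5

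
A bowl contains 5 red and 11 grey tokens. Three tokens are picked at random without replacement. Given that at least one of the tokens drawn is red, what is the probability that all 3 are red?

2/79

P(all 3 red) = C(5,3)/C(16,3) = 1/56; P(at least one red) = 1 − C(11,3)/C(16,3) = 79/112.
Since 'all 3 red' ⊆ 'at least one red', P(all 3 | at least one) = 1/56 / 79/112 = 2/79 ≈ 0.0253.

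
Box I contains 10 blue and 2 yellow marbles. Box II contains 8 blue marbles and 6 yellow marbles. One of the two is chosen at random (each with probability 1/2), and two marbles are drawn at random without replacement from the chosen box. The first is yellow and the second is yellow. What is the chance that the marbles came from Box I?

91/1081

P(E | Box I) = 1/66; P(E | Box II) = 15/91.
P(E) = 1/2·1/66 + 1/2·15/91 = 1081/12012.
By Bayes' rule, P(Box I | E) = 1/132 / 1081/12012 = 91/1081 ≈ 0.0842.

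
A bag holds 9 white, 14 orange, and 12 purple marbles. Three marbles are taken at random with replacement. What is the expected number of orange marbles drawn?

6/5

By linearity of expectation, E[X] = Σ P(draw i is orange); each independent draw has P(orange) = 14/35.
E[X] = 3 · 14/35 = 6/5 ≈ 1.2000.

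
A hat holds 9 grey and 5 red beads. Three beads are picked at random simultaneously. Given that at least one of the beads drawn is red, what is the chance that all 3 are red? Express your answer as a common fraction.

1/28

P(all 3 red) = C(5,3)/C(14,3) = 5/182; P(at least one red) = 1 − C(9,3)/C(14,3) = 10/13.
Since 'all 3 red' ⊆ 'at least one red', P(all 3 | at least one) = 5/182 / 10/13 = 1/28 ≈ 0.0357.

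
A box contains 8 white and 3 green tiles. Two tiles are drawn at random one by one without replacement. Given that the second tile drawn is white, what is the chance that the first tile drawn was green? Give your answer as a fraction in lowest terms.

3/10

P(first=green and the second tile drawn is white) = (3/11)·(8/10) = 12/55.
P(the second tile drawn is white) = Σ over first color = 28/55 + 12/55 = 8/11.
By Bayes, P(first=green | the second tile drawn is white) = 12/55 / 8/11 = 3/10 ≈ 0.3000.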